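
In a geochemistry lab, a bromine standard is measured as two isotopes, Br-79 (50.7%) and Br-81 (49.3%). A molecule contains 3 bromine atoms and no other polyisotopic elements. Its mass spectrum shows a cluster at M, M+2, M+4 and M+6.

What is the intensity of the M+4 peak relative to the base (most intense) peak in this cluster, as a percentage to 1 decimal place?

(0.507 + 0.493)^3 gives M 0.1303, M+2 0.3802, M+4 0.3697, M+6 0.1198; the largest is M+2.
P(M+2) = C(3,1) × 0.507^2 × 0.493^1 = 3 × 0.257049 × 0.4930 = 0.380175 (base)
P(M+4) = C(3,2) × 0.507^1 × 0.493^2 = 3 × 0.5070 × 0.243049 = 0.369678
Relative intensity = 0.369678 / 0.380175 × 100 = 97.2

97.2%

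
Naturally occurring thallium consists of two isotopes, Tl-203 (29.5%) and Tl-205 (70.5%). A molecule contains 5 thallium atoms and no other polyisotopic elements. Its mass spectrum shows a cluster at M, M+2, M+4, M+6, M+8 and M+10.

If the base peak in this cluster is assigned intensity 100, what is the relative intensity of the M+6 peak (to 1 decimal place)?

Binomial terms of (0.295 + 0.705)^5: M 0.0022, M+2 0.0267, M+4 0.1276, M+6 0.3049, M+8 0.3644, M+10 0.1742 → M+8 is the base peak.
P(M+8) = C(5,4) × 0.295^1 × 0.705^4 = 5 × 0.2950 × 0.24703385 = 0.364375 (base)
P(M+6) = C(5,3) × 0.295^2 × 0.705^3 = 10 × 0.087025 × 0.35040263 = 0.304938
Relative intensity = 0.304938 / 0.364375 × 100 = 83.7

83.7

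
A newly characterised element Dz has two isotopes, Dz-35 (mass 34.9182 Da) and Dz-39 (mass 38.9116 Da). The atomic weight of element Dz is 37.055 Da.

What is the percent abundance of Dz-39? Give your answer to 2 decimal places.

53.51%

With x = fraction of Dz-35 (so Dz-39 is 1 − x):
34.9182·x + 38.9116·(1 − x) = 37.055
(34.9182 − 38.9116)·x = 37.055 − 38.9116
x = -1.8566 / -3.9934 = 0.46492 → 46.49% Dz-35, 53.51% Dz-39.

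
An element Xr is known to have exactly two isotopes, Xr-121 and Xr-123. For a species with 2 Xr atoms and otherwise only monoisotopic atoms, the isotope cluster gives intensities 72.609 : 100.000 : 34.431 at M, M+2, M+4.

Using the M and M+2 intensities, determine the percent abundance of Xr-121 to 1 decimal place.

If p is the fraction of Xr that is Xr-121, then I(M+2)/I(M) = [C(2,1)·p^1·(1−p)] / p^2 = 2·(1−p)/p = 100.000/72.609 = 1.3772
(1−p)/p = 1.3772/2 = 0.6886  ⇒  p = 1/(1 + 0.6886) = 0.5922
Xr-121: 59.2%, Xr-123: 40.8%.

59.2%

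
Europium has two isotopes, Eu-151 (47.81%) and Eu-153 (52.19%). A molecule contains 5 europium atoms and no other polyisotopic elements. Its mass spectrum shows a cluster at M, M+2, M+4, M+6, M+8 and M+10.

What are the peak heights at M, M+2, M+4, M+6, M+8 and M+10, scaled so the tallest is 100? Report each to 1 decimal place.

7.7 : 42.0 : 91.6 : 100.0 : 54.6 : 11.9

Each Eu atom is independently Eu-151 (p = 0.4781) or Eu-153 (q = 0.5219); the cluster is the binomial expansion (p + q)^5.
P(M) = 0.4781^5 = 0.024980
P(M+2) = 5 × 0.4781^4 × 0.5219^1 = 0.136343
P(M+4) = 10 × 0.4781^3 × 0.5219^2 = 0.297667
P(M+6) = 10 × 0.4781^2 × 0.5219^3 = 0.324937
P(M+8) = 5 × 0.4781^1 × 0.5219^4 = 0.177353
P(M+10) = 0.5219^5 = 0.038720
The M+6 peak is largest (0.324937); scaling to 100 gives 7.7 : 42.0 : 91.6 : 100.0 : 54.6 : 11.9.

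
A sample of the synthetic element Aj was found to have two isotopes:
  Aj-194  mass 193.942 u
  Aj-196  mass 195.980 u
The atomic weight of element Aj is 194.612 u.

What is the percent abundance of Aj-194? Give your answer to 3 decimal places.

Writing the weighted mean with unknown fraction x of Aj-194:
193.942·x + 195.980·(1 − x) = 194.612
(193.942 − 195.980)·x = 194.612 − 195.980
x = -1.368 / -2.038 = 0.67125 → 67.125% Aj-194, 32.875% Aj-196.

67.125%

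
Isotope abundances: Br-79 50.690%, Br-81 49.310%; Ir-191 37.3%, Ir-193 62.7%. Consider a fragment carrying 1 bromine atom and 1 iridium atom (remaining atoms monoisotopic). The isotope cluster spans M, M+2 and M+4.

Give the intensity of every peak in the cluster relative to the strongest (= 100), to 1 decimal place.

37.7 : 100.0 : 61.6

Bromine pattern (n=1): 0.5069 : 0.4931
Iridium pattern (n=1): 0.3730 : 0.6270
Convolve the two distributions (both contribute in 2-u steps):
  M: 0.5069×0.3730 = 0.189074
  M+2: 0.5069×0.6270 + 0.4931×0.3730 = 0.501753
  M+4: 0.4931×0.6270 = 0.309174
Scale to base peak (0.501753) = 100: 37.7 : 100.0 : 61.6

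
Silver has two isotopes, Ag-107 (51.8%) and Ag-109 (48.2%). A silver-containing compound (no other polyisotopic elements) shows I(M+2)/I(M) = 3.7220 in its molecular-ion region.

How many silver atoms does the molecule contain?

4

With n Ag atoms, P(M+2)/P(M) = C(n,1)·p^(n−1)q / p^n = n·q/p = n · 0.482/0.518.
n = 3.7220 × 0.518/0.482 = 4.00 ≈ 4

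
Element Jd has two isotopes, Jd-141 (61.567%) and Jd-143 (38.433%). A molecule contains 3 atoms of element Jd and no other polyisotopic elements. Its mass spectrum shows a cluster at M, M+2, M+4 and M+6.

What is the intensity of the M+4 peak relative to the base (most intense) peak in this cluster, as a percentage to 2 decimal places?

62.42%

Binomial terms of (0.61567 + 0.38433)^3: M 0.2334, M+2 0.4370, M+4 0.2728, M+6 0.0568 → M+2 is the base peak.
P(M+2) = C(3,1) × 0.61567^2 × 0.38433^1 = 3 × 0.37904955 × 0.38433 = 0.437040 (base)
P(M+4) = C(3,2) × 0.61567^1 × 0.38433^2 = 3 × 0.61567 × 0.14770955 = 0.272821
Relative intensity = 0.272821 / 0.437040 × 100 = 62.42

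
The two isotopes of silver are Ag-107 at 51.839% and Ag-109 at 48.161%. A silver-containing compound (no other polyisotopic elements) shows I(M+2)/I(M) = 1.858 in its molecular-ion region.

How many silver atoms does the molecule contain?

2

With n Ag atoms, P(M+2)/P(M) = C(n,1)·p^(n−1)q / p^n = n·q/p = n · 0.48161/0.51839.
n = 1.858 × 0.51839/0.48161 = 2.00 ≈ 2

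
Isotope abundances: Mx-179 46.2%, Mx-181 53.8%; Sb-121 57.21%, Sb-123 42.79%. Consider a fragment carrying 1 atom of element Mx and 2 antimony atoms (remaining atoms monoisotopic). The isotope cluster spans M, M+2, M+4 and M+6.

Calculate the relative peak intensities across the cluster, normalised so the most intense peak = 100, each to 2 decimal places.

Element Mx pattern (n=1): 0.4620 : 0.5380
Antimony pattern (n=2): 0.32729841 : 0.48960318 : 0.18309841
Convolve the two distributions (both contribute in 2-u steps):
  M: 0.4620×0.32729841 = 0.151212
  M+2: 0.4620×0.48960318 + 0.5380×0.32729841 = 0.402283
  M+4: 0.4620×0.18309841 + 0.5380×0.48960318 = 0.347998
  M+6: 0.5380×0.18309841 = 0.098507
Scale to base peak (0.402283) = 100: 37.59 : 100.00 : 86.51 : 24.49

37.59 : 100.00 : 86.51 : 24.49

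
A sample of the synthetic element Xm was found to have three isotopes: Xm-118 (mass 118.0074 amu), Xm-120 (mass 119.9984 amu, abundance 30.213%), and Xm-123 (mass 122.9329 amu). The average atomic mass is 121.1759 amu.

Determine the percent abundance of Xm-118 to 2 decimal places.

Let x and y be the fractions of Xm-118 and Xm-123. Then x + y = 1 − 0.30213 = 0.69787 and 118.0074x + 122.9329y = 121.1759 − 0.30213×119.9984 = 84.920783408.
Substituting: 118.0074x + 122.9329(0.69787 − x) = 84.920783408
(118.0074 − 122.9329)x = -0.870399515  ⇒  x = 0.17671, y = 0.52116
Xm-118: 17.67%, Xm-123: 52.12%.

17.67%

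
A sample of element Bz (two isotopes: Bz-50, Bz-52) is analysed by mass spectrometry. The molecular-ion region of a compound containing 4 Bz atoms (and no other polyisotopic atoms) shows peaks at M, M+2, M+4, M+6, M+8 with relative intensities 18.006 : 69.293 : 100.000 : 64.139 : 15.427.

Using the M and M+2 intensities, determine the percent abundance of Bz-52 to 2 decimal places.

Write p for the Bz-50 fraction. I(M+2)/I(M) = [C(4,1)·p^3·(1−p)] / p^4 = 4·(1−p)/p = 69.293/18.006 = 3.8483
(1−p)/p = 3.8483/4 = 0.9621  ⇒  p = 1/(1 + 0.9621) = 0.5097
Bz-50: 50.97%, Bz-52: 49.03%.

49.03%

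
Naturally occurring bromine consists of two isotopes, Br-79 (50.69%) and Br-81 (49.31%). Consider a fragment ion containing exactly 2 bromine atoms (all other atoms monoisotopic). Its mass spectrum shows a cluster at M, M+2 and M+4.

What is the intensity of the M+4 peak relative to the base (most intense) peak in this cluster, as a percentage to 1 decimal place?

Binomial terms of (0.5069 + 0.4931)^2: M 0.2569, M+2 0.4999, M+4 0.2431 → M+2 is the base peak.
P(M+2) = C(2,1) × 0.5069^1 × 0.4931^1 = 2 × 0.5069 × 0.4931 = 0.499905 (base)
P(M+4) = C(2,2) × 0.5069^0 × 0.4931^2 = 1 × 1.0000 × 0.24314761 = 0.243148
Relative intensity = 0.243148 / 0.499905 × 100 = 48.6

48.6%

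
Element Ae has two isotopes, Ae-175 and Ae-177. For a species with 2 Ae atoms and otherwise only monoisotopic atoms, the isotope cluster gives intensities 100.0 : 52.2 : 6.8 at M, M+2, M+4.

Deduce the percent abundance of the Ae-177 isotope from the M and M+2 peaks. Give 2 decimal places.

Let p = fractional abundance of Ae-175. I(M+2)/I(M) = [C(2,1)·p^1·(1−p)] / p^2 = 2·(1−p)/p = 52.2/100.0 = 0.5220
(1−p)/p = 0.5220/2 = 0.2610  ⇒  p = 1/(1 + 0.2610) = 0.7930
Ae-175: 79.30%, Ae-177: 20.70%.

20.70%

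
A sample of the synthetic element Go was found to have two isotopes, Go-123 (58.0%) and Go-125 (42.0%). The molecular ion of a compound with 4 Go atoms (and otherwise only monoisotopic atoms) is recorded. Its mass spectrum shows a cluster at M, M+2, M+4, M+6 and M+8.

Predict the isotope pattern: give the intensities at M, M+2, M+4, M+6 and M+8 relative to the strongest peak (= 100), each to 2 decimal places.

31.78 : 92.06 : 100.00 : 48.28 : 8.74

The 4 Go atoms are independent, so intensities follow the terms of (0.580 + 0.420)^4.
P(M) = 0.580^4 = 0.113165
P(M+2) = 4 × 0.580^3 × 0.420^1 = 0.327788
P(M+4) = 6 × 0.580^2 × 0.420^2 = 0.356046
P(M+6) = 4 × 0.580^1 × 0.420^3 = 0.171884
P(M+8) = 0.420^4 = 0.031117
The M+4 peak is largest (0.356046); scaling to 100 gives 31.78 : 92.06 : 100.00 : 48.28 : 8.74.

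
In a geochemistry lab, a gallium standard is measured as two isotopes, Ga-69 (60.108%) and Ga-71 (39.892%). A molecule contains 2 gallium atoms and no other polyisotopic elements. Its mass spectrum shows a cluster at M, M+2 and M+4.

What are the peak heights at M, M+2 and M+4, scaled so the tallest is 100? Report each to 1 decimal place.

75.3 : 100.0 : 33.2

The 2 Ga atoms are independent, so intensities follow the terms of (0.60108 + 0.39892)^2.
P(M) = 0.60108^2 = 0.361297
P(M+2) = 2 × 0.60108^1 × 0.39892^1 = 0.479566
P(M+4) = 0.39892^2 = 0.159137
The M+2 peak is largest (0.479566); scaling to 100 gives 75.3 : 100.0 : 33.2.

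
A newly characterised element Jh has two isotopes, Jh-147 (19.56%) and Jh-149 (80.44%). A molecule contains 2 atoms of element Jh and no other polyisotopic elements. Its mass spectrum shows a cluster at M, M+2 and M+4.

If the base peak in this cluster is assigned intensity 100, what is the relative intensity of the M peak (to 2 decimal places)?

5.91

Term probabilities: M 0.0383, M+2 0.3147, M+4 0.6471. Base peak = M+4.
P(M+4) = C(2,2) × 0.1956^0 × 0.8044^2 = 1 × 1.0000 × 0.64705936 = 0.647059 (base)
P(M) = C(2,0) × 0.1956^2 × 0.8044^0 = 1 × 0.03825936 × 1.0000 = 0.038259
Relative intensity = 0.038259 / 0.647059 × 100 = 5.91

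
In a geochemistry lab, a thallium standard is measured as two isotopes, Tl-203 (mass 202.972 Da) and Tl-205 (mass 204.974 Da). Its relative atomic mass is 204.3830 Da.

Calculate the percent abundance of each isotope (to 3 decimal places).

Tl-203: 29.520%, Tl-205: 70.480%

Let x be the fractional abundance of Tl-203; then Tl-205 has abundance 1 − x.
202.972·x + 204.974·(1 − x) = 204.3830
(202.972 − 204.974)·x = 204.3830 − 204.974
x = -0.5910 / -2.002 = 0.29520 → 29.520% Tl-203, 70.480% Tl-205.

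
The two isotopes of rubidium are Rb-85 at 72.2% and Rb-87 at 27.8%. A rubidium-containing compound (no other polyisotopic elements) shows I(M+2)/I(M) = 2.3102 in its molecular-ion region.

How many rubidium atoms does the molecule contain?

6

For n independent Rb atoms, I(M+2)/I(M) = n · (abundance Rb-87) / (abundance Rb-85) = n · 0.278/0.722.
n = 2.3102 × 0.722/0.278 = 6.00 ≈ 6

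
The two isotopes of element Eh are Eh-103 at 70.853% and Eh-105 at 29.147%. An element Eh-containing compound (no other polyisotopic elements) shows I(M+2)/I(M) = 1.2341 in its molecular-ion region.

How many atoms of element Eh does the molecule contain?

3

For n independent Eh atoms, I(M+2)/I(M) = n · (abundance Eh-105) / (abundance Eh-103) = n · 0.29147/0.70853.
n = 1.2341 × 0.70853/0.29147 = 3.00 ≈ 3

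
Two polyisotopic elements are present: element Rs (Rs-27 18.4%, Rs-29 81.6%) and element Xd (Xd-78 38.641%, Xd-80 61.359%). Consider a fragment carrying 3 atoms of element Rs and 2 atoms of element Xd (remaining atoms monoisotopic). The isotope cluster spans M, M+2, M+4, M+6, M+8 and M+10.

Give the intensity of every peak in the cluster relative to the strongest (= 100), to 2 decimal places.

0.23 : 3.87 : 24.37 : 72.37 : 100.00 : 51.65

Element Rs pattern (n=3): 0.0062295 : 0.08287949 : 0.36755251 : 0.5433385
Element Xd pattern (n=2): 0.14931269 : 0.47419462 : 0.37649269
Convolve the two distributions (both contribute in 2-u steps):
  M: 0.0062295×0.14931269 = 0.000930
  M+2: 0.0062295×0.47419462 + 0.08287949×0.14931269 = 0.015329
  M+4: 0.0062295×0.37649269 + 0.08287949×0.47419462 + 0.36755251×0.14931269 = 0.096527
  M+6: 0.08287949×0.37649269 + 0.36755251×0.47419462 + 0.5433385×0.14931269 = 0.286622
  M+8: 0.36755251×0.37649269 + 0.5433385×0.47419462 = 0.396029
  M+10: 0.5433385×0.37649269 = 0.204563
Scale to base peak (0.396029) = 100: 0.23 : 3.87 : 24.37 : 72.37 : 100.00 : 51.65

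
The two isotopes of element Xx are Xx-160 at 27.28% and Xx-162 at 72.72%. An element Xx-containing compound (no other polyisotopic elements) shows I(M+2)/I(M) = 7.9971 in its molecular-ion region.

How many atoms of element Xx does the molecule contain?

For n independent Xx atoms, I(M+2)/I(M) = n · (abundance Xx-162) / (abundance Xx-160) = n · 0.7272/0.2728.
n = 7.9971 × 0.2728/0.7272 = 3.00 ≈ 3

3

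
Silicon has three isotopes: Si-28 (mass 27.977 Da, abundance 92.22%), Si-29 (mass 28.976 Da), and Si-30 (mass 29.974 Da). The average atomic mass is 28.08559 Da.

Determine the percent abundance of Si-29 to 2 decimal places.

Let x and y be the fractions of Si-29 and Si-30. Then x + y = 1 − 0.9222 = 0.0778 and 28.976x + 29.974y = 28.08559 − 0.9222×27.977 = 2.2852006.
Substituting: 28.976x + 29.974(0.0778 − x) = 2.2852006
(28.976 − 29.974)x = -0.0467766  ⇒  x = 0.04687, y = 0.03093
Si-29: 4.69%, Si-30: 3.09%.

4.69%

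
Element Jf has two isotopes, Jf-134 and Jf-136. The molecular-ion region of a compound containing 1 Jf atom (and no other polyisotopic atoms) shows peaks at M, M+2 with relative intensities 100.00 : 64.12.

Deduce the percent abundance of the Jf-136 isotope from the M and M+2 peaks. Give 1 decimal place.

If p is the fraction of Jf that is Jf-134, then I(M+2)/I(M) = [C(1,1)·p^0·(1−p)] / p^1 = 1·(1−p)/p = 64.12/100.00 = 0.6412
(1−p)/p = 0.6412/1 = 0.6412  ⇒  p = 1/(1 + 0.6412) = 0.6093
Jf-134: 60.9%, Jf-136: 39.1%.

39.1%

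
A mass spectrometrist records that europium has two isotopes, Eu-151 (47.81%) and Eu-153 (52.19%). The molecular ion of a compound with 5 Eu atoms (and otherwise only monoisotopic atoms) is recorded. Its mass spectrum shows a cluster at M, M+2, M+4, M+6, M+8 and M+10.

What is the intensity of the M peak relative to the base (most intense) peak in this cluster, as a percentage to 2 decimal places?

7.69%

Term probabilities: M 0.0250, M+2 0.1363, M+4 0.2977, M+6 0.3249, M+8 0.1774, M+10 0.0387. Base peak = M+6.
P(M+6) = C(5,3) × 0.4781^2 × 0.5219^3 = 10 × 0.22857961 × 0.14215492 = 0.324937 (base)
P(M) = C(5,0) × 0.4781^5 × 0.5219^0 = 1 × 0.02498007 × 1.0000 = 0.024980
Relative intensity = 0.024980 / 0.324937 × 100 = 7.69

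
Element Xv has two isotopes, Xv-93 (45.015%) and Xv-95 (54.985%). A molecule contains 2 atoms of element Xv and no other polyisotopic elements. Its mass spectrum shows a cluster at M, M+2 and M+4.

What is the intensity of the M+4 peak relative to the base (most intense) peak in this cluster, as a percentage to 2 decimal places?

Term probabilities: M 0.2026, M+2 0.4950, M+4 0.3023. Base peak = M+2.
P(M+2) = C(2,1) × 0.45015^1 × 0.54985^1 = 2 × 0.45015 × 0.54985 = 0.495030 (base)
P(M+4) = C(2,2) × 0.45015^0 × 0.54985^2 = 1 × 1.0000 × 0.30233502 = 0.302335
Relative intensity = 0.302335 / 0.495030 × 100 = 61.07

61.07%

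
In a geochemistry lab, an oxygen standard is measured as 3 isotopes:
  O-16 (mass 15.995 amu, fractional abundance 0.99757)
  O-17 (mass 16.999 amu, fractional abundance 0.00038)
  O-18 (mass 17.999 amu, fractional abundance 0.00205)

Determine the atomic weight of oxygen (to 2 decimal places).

Ar = Σ fᵢ·mᵢ = 0.99757 × 15.995 + 0.00038 × 16.999 + 0.00205 × 17.999
= 15.9561 + 0.0065 + 0.0369 = 15.9995 amu

16.00 amu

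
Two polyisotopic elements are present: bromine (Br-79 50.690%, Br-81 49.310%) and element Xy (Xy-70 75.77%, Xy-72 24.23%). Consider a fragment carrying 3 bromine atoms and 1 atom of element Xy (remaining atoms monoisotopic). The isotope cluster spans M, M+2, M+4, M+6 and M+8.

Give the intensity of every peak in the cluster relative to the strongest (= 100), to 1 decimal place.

Bromine pattern (n=3): 0.13024674 : 0.3801026 : 0.36975457 : 0.11989609
Element Xy pattern (n=1): 0.7577 : 0.2423
Convolve the two distributions (both contribute in 2-u steps):
  M: 0.13024674×0.7577 = 0.098688
  M+2: 0.13024674×0.2423 + 0.3801026×0.7577 = 0.319563
  M+4: 0.3801026×0.2423 + 0.36975457×0.7577 = 0.372262
  M+6: 0.36975457×0.2423 + 0.11989609×0.7577 = 0.180437
  M+8: 0.11989609×0.2423 = 0.029051
Scale to base peak (0.372262) = 100: 26.5 : 85.8 : 100.0 : 48.5 : 7.8

26.5 : 85.8 : 100.0 : 48.5 : 7.8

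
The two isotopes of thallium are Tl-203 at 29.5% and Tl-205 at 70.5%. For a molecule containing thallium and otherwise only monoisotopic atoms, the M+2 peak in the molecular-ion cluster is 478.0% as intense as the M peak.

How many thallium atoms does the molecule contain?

For n independent Tl atoms, I(M+2)/I(M) = n · (abundance Tl-205) / (abundance Tl-203) = n · 0.705/0.295.
n = 4.780 × 0.295/0.705 = 2.00 ≈ 2

2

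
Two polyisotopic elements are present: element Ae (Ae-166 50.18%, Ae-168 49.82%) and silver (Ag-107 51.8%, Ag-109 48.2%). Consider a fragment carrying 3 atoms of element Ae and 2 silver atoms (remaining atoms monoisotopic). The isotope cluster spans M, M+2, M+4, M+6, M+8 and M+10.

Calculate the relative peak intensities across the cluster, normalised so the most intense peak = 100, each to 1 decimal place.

Element Ae pattern (n=3): 0.12635487 : 0.37634512 : 0.37364516 : 0.12365485
Silver pattern (n=2): 0.268324 : 0.499352 : 0.232324
Convolve the two distributions (both contribute in 2-u steps):
  M: 0.12635487×0.268324 = 0.033904
  M+2: 0.12635487×0.499352 + 0.37634512×0.268324 = 0.164078
  M+4: 0.12635487×0.232324 + 0.37634512×0.499352 + 0.37364516×0.268324 = 0.317542
  M+6: 0.37634512×0.232324 + 0.37364516×0.499352 + 0.12365485×0.268324 = 0.307194
  M+8: 0.37364516×0.232324 + 0.12365485×0.499352 = 0.148554
  M+10: 0.12365485×0.232324 = 0.028728
Scale to base peak (0.317542) = 100: 10.7 : 51.7 : 100.0 : 96.7 : 46.8 : 9.0

10.7 : 51.7 : 100.0 : 96.7 : 46.8 : 9.0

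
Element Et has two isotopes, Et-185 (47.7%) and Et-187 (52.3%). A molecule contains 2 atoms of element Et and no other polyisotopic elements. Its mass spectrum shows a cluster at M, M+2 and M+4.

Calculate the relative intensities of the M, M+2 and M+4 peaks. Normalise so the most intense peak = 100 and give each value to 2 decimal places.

45.60 : 100.00 : 54.82

Expanding (0.477 + 0.523)^2:
P(M) = 0.477^2 = 0.227529
P(M+2) = 2 × 0.477^1 × 0.523^1 = 0.498942
P(M+4) = 0.523^2 = 0.273529
The M+2 peak is largest (0.498942); scaling to 100 gives 45.60 : 100.00 : 54.82.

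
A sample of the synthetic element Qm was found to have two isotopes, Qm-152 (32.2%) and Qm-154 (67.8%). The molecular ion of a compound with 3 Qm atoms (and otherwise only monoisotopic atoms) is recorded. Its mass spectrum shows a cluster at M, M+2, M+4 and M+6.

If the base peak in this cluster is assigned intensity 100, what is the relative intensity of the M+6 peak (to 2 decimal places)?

Term probabilities: M 0.0334, M+2 0.2109, M+4 0.4441, M+6 0.3117. Base peak = M+4.
P(M+4) = C(3,2) × 0.322^1 × 0.678^2 = 3 × 0.3220 × 0.459684 = 0.444055 (base)
P(M+6) = C(3,3) × 0.322^0 × 0.678^3 = 1 × 1.0000 × 0.31166575 = 0.311666
Relative intensity = 0.311666 / 0.444055 × 100 = 70.19

70.19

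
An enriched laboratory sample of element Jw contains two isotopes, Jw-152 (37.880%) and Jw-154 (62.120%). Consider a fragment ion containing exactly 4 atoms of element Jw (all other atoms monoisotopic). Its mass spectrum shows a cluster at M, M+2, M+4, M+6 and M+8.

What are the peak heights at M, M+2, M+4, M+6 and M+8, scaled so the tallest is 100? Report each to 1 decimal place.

The 4 Jw atoms are independent, so intensities follow the terms of (0.37880 + 0.62120)^4.
P(M) = 0.37880^4 = 0.020589
P(M+2) = 4 × 0.37880^3 × 0.62120^1 = 0.135058
P(M+4) = 6 × 0.37880^2 × 0.62120^2 = 0.332226
P(M+6) = 4 × 0.37880^1 × 0.62120^3 = 0.363215
P(M+8) = 0.62120^4 = 0.148911
The M+6 peak is largest (0.363215); scaling to 100 gives 5.7 : 37.2 : 91.5 : 100.0 : 41.0.

5.7 : 37.2 : 91.5 : 100.0 : 41.0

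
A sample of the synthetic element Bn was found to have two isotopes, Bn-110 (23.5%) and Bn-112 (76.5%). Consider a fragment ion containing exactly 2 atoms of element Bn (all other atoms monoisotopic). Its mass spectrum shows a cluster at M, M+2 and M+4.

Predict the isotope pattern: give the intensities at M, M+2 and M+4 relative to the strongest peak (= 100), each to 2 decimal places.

Each Bn atom is independently Bn-110 (p = 0.235) or Bn-112 (q = 0.765); the cluster is the binomial expansion (p + q)^2.
P(M) = 0.235^2 = 0.055225
P(M+2) = 2 × 0.235^1 × 0.765^1 = 0.359550
P(M+4) = 0.765^2 = 0.585225
The M+4 peak is largest (0.585225); scaling to 100 gives 9.44 : 61.44 : 100.00.

9.44 : 61.44 : 100.00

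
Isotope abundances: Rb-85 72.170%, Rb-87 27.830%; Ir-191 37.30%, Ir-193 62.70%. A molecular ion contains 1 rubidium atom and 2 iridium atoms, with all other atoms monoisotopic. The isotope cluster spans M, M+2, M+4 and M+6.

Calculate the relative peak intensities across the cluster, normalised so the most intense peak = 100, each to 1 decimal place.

Rubidium pattern (n=1): 0.7217 : 0.2783
Iridium pattern (n=2): 0.139129 : 0.467742 : 0.393129
Convolve the two distributions (both contribute in 2-u steps):
  M: 0.7217×0.139129 = 0.100409
  M+2: 0.7217×0.467742 + 0.2783×0.139129 = 0.376289
  M+4: 0.7217×0.393129 + 0.2783×0.467742 = 0.413894
  M+6: 0.2783×0.393129 = 0.109408
Scale to base peak (0.413894) = 100: 24.3 : 90.9 : 100.0 : 26.4

24.3 : 90.9 : 100.0 : 26.4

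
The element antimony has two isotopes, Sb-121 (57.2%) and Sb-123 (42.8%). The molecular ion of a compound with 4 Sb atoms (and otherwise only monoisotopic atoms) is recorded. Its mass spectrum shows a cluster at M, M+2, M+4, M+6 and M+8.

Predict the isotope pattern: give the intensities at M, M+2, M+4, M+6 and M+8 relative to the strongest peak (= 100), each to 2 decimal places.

Expanding (0.572 + 0.428)^4:
P(M) = 0.572^4 = 0.107049
P(M+2) = 4 × 0.572^3 × 0.428^1 = 0.320400
P(M+4) = 6 × 0.572^2 × 0.428^2 = 0.359609
P(M+6) = 4 × 0.572^1 × 0.428^3 = 0.179385
P(M+8) = 0.428^4 = 0.033556
The M+4 peak is largest (0.359609); scaling to 100 gives 29.77 : 89.10 : 100.00 : 49.88 : 9.33.

29.77 : 89.10 : 100.00 : 49.88 : 9.33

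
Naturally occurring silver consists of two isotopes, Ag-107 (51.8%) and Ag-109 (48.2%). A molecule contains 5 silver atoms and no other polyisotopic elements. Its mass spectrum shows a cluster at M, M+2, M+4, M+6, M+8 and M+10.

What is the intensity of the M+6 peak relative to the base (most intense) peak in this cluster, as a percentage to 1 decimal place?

93.1%

Term probabilities: M 0.0373, M+2 0.1735, M+4 0.3229, M+6 0.3005, M+8 0.1398, M+10 0.0260. Base peak = M+4.
P(M+4) = C(5,2) × 0.518^3 × 0.482^2 = 10 × 0.13899183 × 0.232324 = 0.322911 (base)
P(M+6) = C(5,3) × 0.518^2 × 0.482^3 = 10 × 0.268324 × 0.11198017 = 0.300470
Relative intensity = 0.300470 / 0.322911 × 100 = 93.1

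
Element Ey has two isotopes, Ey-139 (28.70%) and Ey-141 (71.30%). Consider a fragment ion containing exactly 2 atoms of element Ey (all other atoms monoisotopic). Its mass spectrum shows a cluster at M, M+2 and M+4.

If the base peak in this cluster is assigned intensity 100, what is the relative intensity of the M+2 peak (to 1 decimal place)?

Binomial terms of (0.2870 + 0.7130)^2: M 0.0824, M+2 0.4093, M+4 0.5084 → M+4 is the base peak.
P(M+4) = C(2,2) × 0.2870^0 × 0.7130^2 = 1 × 1.0000 × 0.508369 = 0.508369 (base)
P(M+2) = C(2,1) × 0.2870^1 × 0.7130^1 = 2 × 0.2870 × 0.7130 = 0.409262
Relative intensity = 0.409262 / 0.508369 × 100 = 80.5

80.5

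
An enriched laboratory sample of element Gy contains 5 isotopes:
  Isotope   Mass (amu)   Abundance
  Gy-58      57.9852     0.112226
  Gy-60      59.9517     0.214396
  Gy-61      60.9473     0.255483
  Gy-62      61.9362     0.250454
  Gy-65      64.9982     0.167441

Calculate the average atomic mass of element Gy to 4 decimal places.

Ar = Σ fᵢ·mᵢ = 0.112226 × 57.9852 + 0.214396 × 59.9517 + 0.255483 × 60.9473 + 0.250454 × 61.9362 + 0.167441 × 64.9982
= 6.50745 + 12.85340 + 15.57100 + 15.51217 + 10.88336 = 61.32738 amu

61.3274 amu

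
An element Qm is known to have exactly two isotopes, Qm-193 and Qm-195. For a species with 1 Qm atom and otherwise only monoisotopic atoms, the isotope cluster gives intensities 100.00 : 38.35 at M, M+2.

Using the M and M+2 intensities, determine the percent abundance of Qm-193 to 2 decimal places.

Let p = fractional abundance of Qm-193. I(M+2)/I(M) = [C(1,1)·p^0·(1−p)] / p^1 = 1·(1−p)/p = 38.35/100.00 = 0.3835
(1−p)/p = 0.3835/1 = 0.3835  ⇒  p = 1/(1 + 0.3835) = 0.7228
Qm-193: 72.28%, Qm-195: 27.72%.

72.28%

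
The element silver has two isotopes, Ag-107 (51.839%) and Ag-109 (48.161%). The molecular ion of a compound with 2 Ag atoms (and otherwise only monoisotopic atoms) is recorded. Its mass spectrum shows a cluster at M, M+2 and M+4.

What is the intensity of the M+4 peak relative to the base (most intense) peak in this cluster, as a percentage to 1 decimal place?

46.5%

(0.51839 + 0.48161)^2 gives M 0.2687, M+2 0.4993, M+4 0.2319; the largest is M+2.
P(M+2) = C(2,1) × 0.51839^1 × 0.48161^1 = 2 × 0.51839 × 0.48161 = 0.499324 (base)
P(M+4) = C(2,2) × 0.51839^0 × 0.48161^2 = 1 × 1.0000 × 0.23194819 = 0.231948
Relative intensity = 0.231948 / 0.499324 × 100 = 46.5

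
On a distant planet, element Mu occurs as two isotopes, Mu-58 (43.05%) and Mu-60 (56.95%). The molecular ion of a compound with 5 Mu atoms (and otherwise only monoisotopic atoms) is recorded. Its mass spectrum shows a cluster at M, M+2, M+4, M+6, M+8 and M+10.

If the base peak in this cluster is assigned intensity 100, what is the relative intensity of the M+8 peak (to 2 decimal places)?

66.14

Binomial terms of (0.4305 + 0.5695)^5: M 0.0148, M+2 0.0978, M+4 0.2588, M+6 0.3423, M+8 0.2264, M+10 0.0599 → M+6 is the base peak.
P(M+6) = C(5,3) × 0.4305^2 × 0.5695^3 = 10 × 0.18533025 × 0.18470608 = 0.342316 (base)
P(M+8) = C(5,4) × 0.4305^1 × 0.5695^4 = 5 × 0.4305 × 0.10519011 = 0.226422
Relative intensity = 0.226422 / 0.342316 × 100 = 66.14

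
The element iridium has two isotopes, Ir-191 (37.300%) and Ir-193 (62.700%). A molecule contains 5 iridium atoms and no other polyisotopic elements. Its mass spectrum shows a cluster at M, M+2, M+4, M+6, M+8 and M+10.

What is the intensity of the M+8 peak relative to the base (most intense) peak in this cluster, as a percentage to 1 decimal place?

84.0%

(0.37300 + 0.62700)^5 gives M 0.0072, M+2 0.0607, M+4 0.2040, M+6 0.3429, M+8 0.2882, M+10 0.0969; the largest is M+6.
P(M+6) = C(5,3) × 0.37300^2 × 0.62700^3 = 10 × 0.139129 × 0.24649188 = 0.342942 (base)
P(M+8) = C(5,4) × 0.37300^1 × 0.62700^4 = 5 × 0.3730 × 0.15455041 = 0.288237
Relative intensity = 0.288237 / 0.342942 × 100 = 84.0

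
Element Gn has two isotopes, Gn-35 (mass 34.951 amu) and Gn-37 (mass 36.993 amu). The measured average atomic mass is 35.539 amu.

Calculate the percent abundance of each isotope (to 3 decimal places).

With x = fraction of Gn-35 (so Gn-37 is 1 − x):
34.951·x + 36.993·(1 − x) = 35.539
(34.951 − 36.993)·x = 35.539 − 36.993
x = -1.454 / -2.042 = 0.71205 → 71.205% Gn-35, 28.795% Gn-37.

Gn-35: 71.205%, Gn-37: 28.795%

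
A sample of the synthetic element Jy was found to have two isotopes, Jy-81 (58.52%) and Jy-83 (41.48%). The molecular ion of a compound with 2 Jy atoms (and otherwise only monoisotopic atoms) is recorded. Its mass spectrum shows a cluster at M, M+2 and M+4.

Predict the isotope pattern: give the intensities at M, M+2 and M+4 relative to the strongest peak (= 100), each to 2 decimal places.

70.54 : 100.00 : 35.44

The 2 Jy atoms are independent, so intensities follow the terms of (0.5852 + 0.4148)^2.
P(M) = 0.5852^2 = 0.342459
P(M+2) = 2 × 0.5852^1 × 0.4148^1 = 0.485482
P(M+4) = 0.4148^2 = 0.172059
The M+2 peak is largest (0.485482); scaling to 100 gives 70.54 : 100.00 : 35.44.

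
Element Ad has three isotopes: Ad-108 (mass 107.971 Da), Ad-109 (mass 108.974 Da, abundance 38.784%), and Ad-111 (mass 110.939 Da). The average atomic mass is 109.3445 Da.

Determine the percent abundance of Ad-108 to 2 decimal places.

28.05%

The remaining 61.216% is split between Ad-108 (fraction x) and Ad-111 (fraction 0.61216 − x).
Substituting: 107.971x + 110.939(0.61216 − x) = 67.08002384
(107.971 − 110.939)x = -0.8323944  ⇒  x = 0.28046, y = 0.33170
Ad-108: 28.05%, Ad-111: 33.17%.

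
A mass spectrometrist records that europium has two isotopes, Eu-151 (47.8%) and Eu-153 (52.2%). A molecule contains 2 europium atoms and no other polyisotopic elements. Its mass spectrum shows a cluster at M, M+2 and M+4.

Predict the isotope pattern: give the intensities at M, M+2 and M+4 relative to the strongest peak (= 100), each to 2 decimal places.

45.79 : 100.00 : 54.60

Expanding (0.478 + 0.522)^2:
P(M) = 0.478^2 = 0.228484
P(M+2) = 2 × 0.478^1 × 0.522^1 = 0.499032
P(M+4) = 0.522^2 = 0.272484
The M+2 peak is largest (0.499032); scaling to 100 gives 45.79 : 100.00 : 54.60.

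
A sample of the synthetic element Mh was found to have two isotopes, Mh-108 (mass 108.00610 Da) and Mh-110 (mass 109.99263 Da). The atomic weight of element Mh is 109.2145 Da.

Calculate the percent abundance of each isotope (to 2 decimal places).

Mh-108: 39.17%, Mh-110: 60.83%

Writing the weighted mean with unknown fraction x of Mh-108:
108.00610·x + 109.99263·(1 − x) = 109.2145
(108.00610 − 109.99263)·x = 109.2145 − 109.99263
x = -0.77813 / -1.98653 = 0.39170 → 39.17% Mh-108, 60.83% Mh-110.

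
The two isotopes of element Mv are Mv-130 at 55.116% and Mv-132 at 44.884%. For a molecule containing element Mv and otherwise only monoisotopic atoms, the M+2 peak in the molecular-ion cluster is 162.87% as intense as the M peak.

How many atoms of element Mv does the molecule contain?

The M+2/M ratio from n Mv atoms is n · q/p = n · 0.44884/0.55116.
n = 1.6287 × 0.55116/0.44884 = 2.00 ≈ 2

2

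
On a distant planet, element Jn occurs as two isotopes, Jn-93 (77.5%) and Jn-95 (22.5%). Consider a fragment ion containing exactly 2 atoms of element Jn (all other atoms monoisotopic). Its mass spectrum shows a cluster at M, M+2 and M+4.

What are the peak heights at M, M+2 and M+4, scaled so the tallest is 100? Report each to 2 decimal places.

Each Jn atom is independently Jn-93 (p = 0.775) or Jn-95 (q = 0.225); the cluster is the binomial expansion (p + q)^2.
P(M) = 0.775^2 = 0.600625
P(M+2) = 2 × 0.775^1 × 0.225^1 = 0.348750
P(M+4) = 0.225^2 = 0.050625
The M peak is largest (0.600625); scaling to 100 gives 100.00 : 58.06 : 8.43.

100.00 : 58.06 : 8.43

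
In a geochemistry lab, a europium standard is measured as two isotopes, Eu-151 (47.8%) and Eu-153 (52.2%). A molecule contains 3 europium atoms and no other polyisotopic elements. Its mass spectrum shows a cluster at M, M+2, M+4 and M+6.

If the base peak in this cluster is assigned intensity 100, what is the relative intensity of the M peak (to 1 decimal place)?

Term probabilities: M 0.1092, M+2 0.3578, M+4 0.3907, M+6 0.1422. Base peak = M+4.
P(M+4) = C(3,2) × 0.478^1 × 0.522^2 = 3 × 0.4780 × 0.272484 = 0.390742 (base)
P(M) = C(3,0) × 0.478^3 × 0.522^0 = 1 × 0.10921535 × 1.0000 = 0.109215
Relative intensity = 0.109215 / 0.390742 × 100 = 28.0

28.0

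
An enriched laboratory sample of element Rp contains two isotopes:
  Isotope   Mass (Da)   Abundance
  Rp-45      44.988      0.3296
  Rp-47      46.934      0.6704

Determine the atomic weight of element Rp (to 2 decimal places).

Ar = Σ fᵢ·mᵢ = 0.3296 × 44.988 + 0.6704 × 46.934
= 14.8280 + 31.4646 = 46.2926 Da

46.29 Da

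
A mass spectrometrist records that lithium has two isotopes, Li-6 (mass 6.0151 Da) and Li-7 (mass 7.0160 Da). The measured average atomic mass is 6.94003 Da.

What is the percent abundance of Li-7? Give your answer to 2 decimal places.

92.41%

With x = fraction of Li-6 (so Li-7 is 1 − x):
6.0151·x + 7.0160·(1 − x) = 6.94003
(6.0151 − 7.0160)·x = 6.94003 − 7.0160
x = -0.07597 / -1.0009 = 0.07590 → 7.59% Li-6, 92.41% Li-7.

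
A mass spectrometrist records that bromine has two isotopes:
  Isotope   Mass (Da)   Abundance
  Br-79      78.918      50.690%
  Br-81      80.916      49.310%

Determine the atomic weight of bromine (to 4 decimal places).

79.9032 Da

The abundance-weighted mean is 0.50690 × 78.918 + 0.49310 × 80.916
= 40.00353 + 39.89968 = 79.90321 Da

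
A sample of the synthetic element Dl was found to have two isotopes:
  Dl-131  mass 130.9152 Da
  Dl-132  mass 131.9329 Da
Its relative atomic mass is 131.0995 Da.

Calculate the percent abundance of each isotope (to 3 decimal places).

With x = fraction of Dl-131 (so Dl-132 is 1 − x):
130.9152·x + 131.9329·(1 − x) = 131.0995
(130.9152 − 131.9329)·x = 131.0995 − 131.9329
x = -0.8334 / -1.0177 = 0.81891 → 81.891% Dl-131, 18.109% Dl-132.

Dl-131: 81.891%, Dl-132: 18.109%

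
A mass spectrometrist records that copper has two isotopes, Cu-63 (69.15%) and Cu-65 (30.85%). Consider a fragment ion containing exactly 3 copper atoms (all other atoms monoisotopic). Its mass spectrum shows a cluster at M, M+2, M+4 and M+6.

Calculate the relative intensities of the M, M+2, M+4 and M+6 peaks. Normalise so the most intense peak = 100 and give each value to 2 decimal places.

74.72 : 100.00 : 44.61 : 6.63

Expanding (0.6915 + 0.3085)^3:
P(M) = 0.6915^3 = 0.330656
P(M+2) = 3 × 0.6915^2 × 0.3085^1 = 0.442548
P(M+4) = 3 × 0.6915^1 × 0.3085^2 = 0.197435
P(M+6) = 0.3085^3 = 0.029361
The M+2 peak is largest (0.442548); scaling to 100 gives 74.72 : 100.00 : 44.61 : 6.63.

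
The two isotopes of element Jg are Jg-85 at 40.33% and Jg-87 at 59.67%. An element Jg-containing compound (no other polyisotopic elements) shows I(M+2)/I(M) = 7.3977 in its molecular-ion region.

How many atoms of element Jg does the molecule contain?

The M+2/M ratio from n Jg atoms is n · q/p = n · 0.5967/0.4033.
n = 7.3977 × 0.4033/0.5967 = 5.00 ≈ 5

5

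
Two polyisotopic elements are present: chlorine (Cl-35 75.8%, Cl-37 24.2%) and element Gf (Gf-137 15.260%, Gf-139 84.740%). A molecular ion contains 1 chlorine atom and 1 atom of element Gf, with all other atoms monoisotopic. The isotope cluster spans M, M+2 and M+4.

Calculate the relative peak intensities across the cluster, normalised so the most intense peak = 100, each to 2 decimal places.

Chlorine pattern (n=1): 0.7580 : 0.2420
Element Gf pattern (n=1): 0.1526 : 0.8474
Convolve the two distributions (both contribute in 2-u steps):
  M: 0.7580×0.1526 = 0.115671
  M+2: 0.7580×0.8474 + 0.2420×0.1526 = 0.679258
  M+4: 0.2420×0.8474 = 0.205071
Scale to base peak (0.679258) = 100: 17.03 : 100.00 : 30.19

17.03 : 100.00 : 30.19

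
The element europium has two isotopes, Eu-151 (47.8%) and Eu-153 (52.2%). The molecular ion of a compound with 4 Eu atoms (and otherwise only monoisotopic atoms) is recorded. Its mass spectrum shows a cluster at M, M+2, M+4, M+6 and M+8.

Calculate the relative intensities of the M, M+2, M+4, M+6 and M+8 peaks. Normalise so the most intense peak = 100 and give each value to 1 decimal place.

14.0 : 61.0 : 100.0 : 72.8 : 19.9

The 4 Eu atoms are independent, so intensities follow the terms of (0.478 + 0.522)^4.
P(M) = 0.478^4 = 0.052205
P(M+2) = 4 × 0.478^3 × 0.522^1 = 0.228042
P(M+4) = 6 × 0.478^2 × 0.522^2 = 0.373549
P(M+6) = 4 × 0.478^1 × 0.522^3 = 0.271956
P(M+8) = 0.522^4 = 0.074248
The M+4 peak is largest (0.373549); scaling to 100 gives 14.0 : 61.0 : 100.0 : 72.8 : 19.9.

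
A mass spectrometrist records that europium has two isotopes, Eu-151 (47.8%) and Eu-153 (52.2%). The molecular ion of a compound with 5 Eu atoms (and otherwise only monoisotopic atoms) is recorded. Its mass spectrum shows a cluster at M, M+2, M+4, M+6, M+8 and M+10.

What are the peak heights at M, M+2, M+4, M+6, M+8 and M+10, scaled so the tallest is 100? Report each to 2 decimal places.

7.68 : 41.93 : 91.57 : 100.00 : 54.60 : 11.93

Each Eu atom is independently Eu-151 (p = 0.478) or Eu-153 (q = 0.522); the cluster is the binomial expansion (p + q)^5.
P(M) = 0.478^5 = 0.024954
P(M+2) = 5 × 0.478^4 × 0.522^1 = 0.136255
P(M+4) = 10 × 0.478^3 × 0.522^2 = 0.297594
P(M+6) = 10 × 0.478^2 × 0.522^3 = 0.324988
P(M+8) = 5 × 0.478^1 × 0.522^4 = 0.177452
P(M+10) = 0.522^5 = 0.038757
The M+6 peak is largest (0.324988); scaling to 100 gives 7.68 : 41.93 : 91.57 : 100.00 : 54.60 : 11.93.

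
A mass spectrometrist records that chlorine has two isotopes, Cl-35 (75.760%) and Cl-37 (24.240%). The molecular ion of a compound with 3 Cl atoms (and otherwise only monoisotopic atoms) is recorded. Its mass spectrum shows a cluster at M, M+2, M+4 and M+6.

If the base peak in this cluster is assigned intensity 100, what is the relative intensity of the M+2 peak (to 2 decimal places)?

Term probabilities: M 0.4348, M+2 0.4174, M+4 0.1335, M+6 0.0142. Base peak = M.
P(M) = C(3,0) × 0.75760^3 × 0.24240^0 = 1 × 0.4348304 × 1.0000 = 0.434830 (base)
P(M+2) = C(3,1) × 0.75760^2 × 0.24240^1 = 3 × 0.57395776 × 0.2424 = 0.417382
Relative intensity = 0.417382 / 0.434830 × 100 = 95.99

95.99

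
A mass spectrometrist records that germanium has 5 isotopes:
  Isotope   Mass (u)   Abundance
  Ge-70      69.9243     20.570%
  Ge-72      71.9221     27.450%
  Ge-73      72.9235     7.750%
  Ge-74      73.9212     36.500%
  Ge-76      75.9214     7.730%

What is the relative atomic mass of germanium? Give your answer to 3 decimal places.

Average mass = Σ (abundance × isotope mass) = 0.20570 × 69.9243 + 0.27450 × 71.9221 + 0.07750 × 72.9235 + 0.36500 × 73.9212 + 0.07730 × 75.9214
= 14.38343 + 19.74262 + 5.65157 + 26.98124 + 5.86872 = 72.62758 u

72.628 u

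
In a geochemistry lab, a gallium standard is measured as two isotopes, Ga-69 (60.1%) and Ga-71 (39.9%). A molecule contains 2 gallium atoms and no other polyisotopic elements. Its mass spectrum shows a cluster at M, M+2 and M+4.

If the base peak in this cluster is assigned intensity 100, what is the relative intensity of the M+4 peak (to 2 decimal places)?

(0.601 + 0.399)^2 gives M 0.3612, M+2 0.4796, M+4 0.1592; the largest is M+2.
P(M+2) = C(2,1) × 0.601^1 × 0.399^1 = 2 × 0.6010 × 0.3990 = 0.479598 (base)
P(M+4) = C(2,2) × 0.601^0 × 0.399^2 = 1 × 1.0000 × 0.159201 = 0.159201
Relative intensity = 0.159201 / 0.479598 × 100 = 33.19

33.19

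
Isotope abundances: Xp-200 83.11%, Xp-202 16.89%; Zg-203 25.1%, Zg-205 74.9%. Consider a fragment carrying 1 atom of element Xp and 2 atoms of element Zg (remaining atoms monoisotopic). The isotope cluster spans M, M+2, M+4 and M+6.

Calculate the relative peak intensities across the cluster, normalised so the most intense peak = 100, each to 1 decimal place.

9.9 : 61.0 : 100.0 : 17.9

Element Xp pattern (n=1): 0.8311 : 0.1689
Element Zg pattern (n=2): 0.063001 : 0.375998 : 0.561001
Convolve the two distributions (both contribute in 2-u steps):
  M: 0.8311×0.063001 = 0.052360
  M+2: 0.8311×0.375998 + 0.1689×0.063001 = 0.323133
  M+4: 0.8311×0.561001 + 0.1689×0.375998 = 0.529754
  M+6: 0.1689×0.561001 = 0.094753
Scale to base peak (0.529754) = 100: 9.9 : 61.0 : 100.0 : 17.9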